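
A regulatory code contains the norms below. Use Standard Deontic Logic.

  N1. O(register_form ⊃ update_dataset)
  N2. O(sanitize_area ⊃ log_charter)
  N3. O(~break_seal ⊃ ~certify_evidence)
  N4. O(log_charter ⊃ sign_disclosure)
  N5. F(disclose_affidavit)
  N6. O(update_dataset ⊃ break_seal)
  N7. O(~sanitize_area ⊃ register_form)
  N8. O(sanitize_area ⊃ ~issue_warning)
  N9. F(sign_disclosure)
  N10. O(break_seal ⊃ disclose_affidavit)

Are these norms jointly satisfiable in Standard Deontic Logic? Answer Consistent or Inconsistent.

F(sign_disclosure) at premise 9 means O(~sign_disclosure).
The contrapositive of premise 4 (O(log_charter ⊃ sign_disclosure)) is O(~sign_disclosure ⊃ ~log_charter), and O(~sign_disclosure) is already established, so O(~log_charter).
Premise 2, O(sanitize_area ⊃ log_charter), contraposes to O(~log_charter ⊃ ~sanitize_area); with O(~log_charter) we get O(~sanitize_area).
Premise 7 is O(~sanitize_area ⊃ register_form); since O(~sanitize_area), deontic closure gives O(register_form).
With premise 1, O(register_form ⊃ update_dataset), the K-axiom yields O(update_dataset).
From O(update_dataset) and premise 6, O(update_dataset ⊃ break_seal), we obtain O(break_seal).
With premise 10, O(break_seal ⊃ disclose_affidavit), the K-axiom yields O(disclose_affidavit).
But premise 5, F(disclose_affidavit), means O(~disclose_affidavit).
We now have both O(disclose_affidavit) and O(~disclose_affidavit) — disclose_affidavit is simultaneously obligatory and forbidden, violating the D-axiom.

Inconsistent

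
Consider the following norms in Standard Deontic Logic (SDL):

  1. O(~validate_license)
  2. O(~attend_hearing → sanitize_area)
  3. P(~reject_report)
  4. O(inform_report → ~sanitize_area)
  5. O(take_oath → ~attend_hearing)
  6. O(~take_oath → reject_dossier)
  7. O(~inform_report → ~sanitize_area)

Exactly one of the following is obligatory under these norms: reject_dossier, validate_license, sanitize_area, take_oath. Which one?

reject_dossier

Premises 7 and 4 are O(~inform_report → ~sanitize_area) and O(inform_report → ~sanitize_area); every ideal world satisfies ~inform_report or inform_report, so in either case ~sanitize_area holds — hence O(~sanitize_area).
Premise 2, O(~attend_hearing → sanitize_area), contraposes to O(~sanitize_area → attend_hearing); with O(~sanitize_area) we get O(attend_hearing).
Premise 5, O(take_oath → ~attend_hearing), contraposes to O(attend_hearing → ~take_oath); with O(attend_hearing) we get O(~take_oath).
With premise 6, O(~take_oath → reject_dossier), the K-axiom yields O(reject_dossier).
So O(reject_dossier) holds — reject_dossier is obligatory. None of the other listed options is made obligatory by any chain of premises.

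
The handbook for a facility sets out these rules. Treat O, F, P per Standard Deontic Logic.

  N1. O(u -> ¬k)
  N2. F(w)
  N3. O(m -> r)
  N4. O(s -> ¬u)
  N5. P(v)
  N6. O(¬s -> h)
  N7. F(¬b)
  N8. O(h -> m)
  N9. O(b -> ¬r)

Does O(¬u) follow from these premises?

Yes

Premise 7 is F(¬b), i.e. O(b).
Applying K to premise 9 (O(b -> ¬r)) and O(b) yields O(¬r).
Premise 3, O(m -> r), contraposes to O(¬r -> ¬m); with O(¬r) we get O(¬m).
The contrapositive of premise 8 (O(h -> m)) is O(¬m -> ¬h), and O(¬m) is already established, so O(¬h).
Premise 6 is O(¬s -> h); contrapositively O(¬h -> s). Since O(¬h) holds, K gives O(s).
Premise 4 is O(s -> ¬u); since O(s), deontic closure gives O(¬u).
Premises 1, 2, 5 do not contribute to this derivation.
So O(¬u) follows.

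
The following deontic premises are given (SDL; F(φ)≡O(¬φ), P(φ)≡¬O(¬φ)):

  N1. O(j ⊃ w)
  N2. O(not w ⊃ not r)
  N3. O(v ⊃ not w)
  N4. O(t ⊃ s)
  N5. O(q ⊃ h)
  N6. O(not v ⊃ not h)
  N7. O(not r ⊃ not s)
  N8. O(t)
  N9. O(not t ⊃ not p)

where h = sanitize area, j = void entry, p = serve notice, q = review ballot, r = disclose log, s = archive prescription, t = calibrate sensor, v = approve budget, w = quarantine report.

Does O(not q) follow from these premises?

Yes

Premise 8 states O(t) outright.
From O(t) and premise 4, O(t ⊃ s), we obtain O(s).
Premise 7 is O(not r ⊃ not s); contrapositively O(s ⊃ r). Since O(s) holds, K gives O(r).
Premise 2 is O(not w ⊃ not r); contrapositively O(r ⊃ w). Since O(r) holds, K gives O(w).
Premise 3 is O(v ⊃ not w); contrapositively O(w ⊃ not v). Since O(w) holds, K gives O(not v).
With premise 6, O(not v ⊃ not h), the K-axiom yields O(not h).
Premise 5 is O(q ⊃ h); contrapositively O(not h ⊃ not q). Since O(not h) holds, K gives O(not q).
Premises 1, 9 do not contribute to this derivation.
So O(not q) follows.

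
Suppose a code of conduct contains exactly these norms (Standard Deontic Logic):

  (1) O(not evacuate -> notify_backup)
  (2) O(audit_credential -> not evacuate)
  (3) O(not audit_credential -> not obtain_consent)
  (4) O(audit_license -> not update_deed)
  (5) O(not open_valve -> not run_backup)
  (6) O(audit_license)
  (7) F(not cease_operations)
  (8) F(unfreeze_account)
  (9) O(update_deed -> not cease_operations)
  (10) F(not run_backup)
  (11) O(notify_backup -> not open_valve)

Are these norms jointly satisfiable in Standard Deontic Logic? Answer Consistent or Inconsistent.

Premise 9 is O(update_deed -> not cease_operations), but O(update_deed) is not derivable from the premises, so it does not yield O(not cease_operations).
So O(not cease_operations) is not derivable, and the apparent clash with O(cease_operations) does not arise.
A world satisfying every obligation exists (e.g. audit_credential=false, audit_license=true, cease_operations=true, evacuate=true, notify_backup=false, obtain_consent=false, open_valve=true, run_backup=true, unfreeze_account=false, update_deed=false); no atom is both obligatory and forbidden, so the set is consistent.

Consistent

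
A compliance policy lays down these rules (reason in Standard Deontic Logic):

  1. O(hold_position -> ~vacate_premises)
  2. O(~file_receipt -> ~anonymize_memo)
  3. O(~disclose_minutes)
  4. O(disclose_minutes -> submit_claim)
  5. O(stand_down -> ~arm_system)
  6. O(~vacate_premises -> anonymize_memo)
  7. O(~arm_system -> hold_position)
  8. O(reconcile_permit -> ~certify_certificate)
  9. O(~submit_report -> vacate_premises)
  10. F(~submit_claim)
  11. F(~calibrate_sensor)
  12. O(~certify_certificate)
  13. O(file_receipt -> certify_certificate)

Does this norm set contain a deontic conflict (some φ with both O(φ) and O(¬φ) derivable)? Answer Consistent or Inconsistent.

Premise 4 is O(disclose_minutes -> submit_claim); even if O(submit_claim) held, inferring O(disclose_minutes) would be affirming the consequent — invalid.
So O(disclose_minutes) is not derivable, and the apparent clash with O(~disclose_minutes) does not arise.
A world satisfying every obligation exists (e.g. anonymize_memo=false, arm_system=true, calibrate_sensor=true, certify_certificate=false, disclose_minutes=false, file_receipt=false, hold_position=false, reconcile_permit=false, stand_down=false, submit_claim=true, submit_report=false, vacate_premises=true); no atom is both obligatory and forbidden, so the set is consistent.

Consistent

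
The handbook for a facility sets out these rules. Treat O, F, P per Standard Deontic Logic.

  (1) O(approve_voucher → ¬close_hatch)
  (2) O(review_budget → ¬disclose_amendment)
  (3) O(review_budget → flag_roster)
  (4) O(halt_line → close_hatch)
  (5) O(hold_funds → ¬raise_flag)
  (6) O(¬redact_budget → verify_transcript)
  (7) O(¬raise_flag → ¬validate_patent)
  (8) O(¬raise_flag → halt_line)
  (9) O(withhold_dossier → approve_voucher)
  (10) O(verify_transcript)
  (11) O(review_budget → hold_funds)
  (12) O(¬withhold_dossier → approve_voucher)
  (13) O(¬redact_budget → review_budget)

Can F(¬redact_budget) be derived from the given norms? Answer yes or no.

Yes

By case analysis on withhold_dossier: premise 9 gives O(withhold_dossier → approve_voucher) and premise 12 gives O(¬withhold_dossier → approve_voucher), so O(approve_voucher) either way.
From O(approve_voucher) and premise 1, O(approve_voucher → ¬close_hatch), we obtain O(¬close_hatch).
Premise 4, O(halt_line → close_hatch), contraposes to O(¬close_hatch → ¬halt_line); with O(¬close_hatch) we get O(¬halt_line).
Premise 8, O(¬raise_flag → halt_line), contraposes to O(¬halt_line → raise_flag); with O(¬halt_line) we get O(raise_flag).
Premise 5, O(hold_funds → ¬raise_flag), contraposes to O(raise_flag → ¬hold_funds); with O(raise_flag) we get O(¬hold_funds).
The contrapositive of premise 11 (O(review_budget → hold_funds)) is O(¬hold_funds → ¬review_budget), and O(¬hold_funds) is already established, so O(¬review_budget).
Premise 13, O(¬redact_budget → review_budget), contraposes to O(¬review_budget → redact_budget); with O(¬review_budget) we get O(redact_budget).
Premises 2, 3, 6, 7, 10 do not contribute to this derivation.
So O(redact_budget) holds, i.e. F(¬redact_budget). The claim follows.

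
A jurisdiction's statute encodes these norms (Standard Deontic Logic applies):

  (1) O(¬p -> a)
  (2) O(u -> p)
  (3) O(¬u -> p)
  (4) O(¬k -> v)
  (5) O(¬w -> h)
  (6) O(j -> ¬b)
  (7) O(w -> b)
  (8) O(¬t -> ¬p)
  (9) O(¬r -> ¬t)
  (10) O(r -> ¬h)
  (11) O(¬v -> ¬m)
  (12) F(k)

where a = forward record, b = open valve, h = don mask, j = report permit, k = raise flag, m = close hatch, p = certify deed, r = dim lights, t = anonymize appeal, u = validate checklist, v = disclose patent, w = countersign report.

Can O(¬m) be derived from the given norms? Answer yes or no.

Premise 11 is O(¬v -> ¬m), but O(¬v) is not derivable from the premises, so it does not yield O(¬m).
No other premise forces O(¬m). An ideal world satisfying every premise can still have ¬m false, so O(¬m) is not derivable.

No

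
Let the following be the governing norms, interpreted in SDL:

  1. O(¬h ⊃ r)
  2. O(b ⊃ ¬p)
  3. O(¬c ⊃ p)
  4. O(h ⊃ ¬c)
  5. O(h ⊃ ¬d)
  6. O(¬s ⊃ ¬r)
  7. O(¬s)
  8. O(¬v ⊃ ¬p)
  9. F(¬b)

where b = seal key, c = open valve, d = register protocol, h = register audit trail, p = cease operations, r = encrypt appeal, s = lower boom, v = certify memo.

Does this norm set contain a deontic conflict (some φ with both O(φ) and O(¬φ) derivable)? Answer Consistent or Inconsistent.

Premise 9, F(¬b), is equivalent to O(b).
From O(b) and premise 2, O(b ⊃ ¬p), we obtain O(¬p).
Premise 3, O(¬c ⊃ p), contraposes to O(¬p ⊃ c); with O(¬p) we get O(c).
The contrapositive of premise 4 (O(h ⊃ ¬c)) is O(c ⊃ ¬h), and O(c) is already established, so O(¬h).
Applying K to premise 1 (O(¬h ⊃ r)) and O(¬h) yields O(r).
Premise 6, O(¬s ⊃ ¬r), contraposes to O(r ⊃ s); with O(r) we get O(s).
However, premise 7 gives O(¬s).
We now have both O(s) and O(¬s) — s is simultaneously obligatory and forbidden, violating the D-axiom.

Inconsistent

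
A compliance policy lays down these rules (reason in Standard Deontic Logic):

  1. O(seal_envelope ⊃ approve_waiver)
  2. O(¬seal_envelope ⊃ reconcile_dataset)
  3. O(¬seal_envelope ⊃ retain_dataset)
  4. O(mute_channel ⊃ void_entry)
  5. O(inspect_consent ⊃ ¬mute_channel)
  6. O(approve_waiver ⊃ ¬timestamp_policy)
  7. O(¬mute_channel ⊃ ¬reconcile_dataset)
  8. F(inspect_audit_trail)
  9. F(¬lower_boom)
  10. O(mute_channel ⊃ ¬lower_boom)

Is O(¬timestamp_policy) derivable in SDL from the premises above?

Yes

F(¬lower_boom) at premise 9 means O(lower_boom).
Premise 10 is O(mute_channel ⊃ ¬lower_boom); contrapositively O(lower_boom ⊃ ¬mute_channel). Since O(lower_boom) holds, K gives O(¬mute_channel).
Applying K to premise 7 (O(¬mute_channel ⊃ ¬reconcile_dataset)) and O(¬mute_channel) yields O(¬reconcile_dataset).
The contrapositive of premise 2 (O(¬seal_envelope ⊃ reconcile_dataset)) is O(¬reconcile_dataset ⊃ seal_envelope), and O(¬reconcile_dataset) is already established, so O(seal_envelope).
Premise 1 is O(seal_envelope ⊃ approve_waiver); since O(seal_envelope), deontic closure gives O(approve_waiver).
With premise 6, O(approve_waiver ⊃ ¬timestamp_policy), the K-axiom yields O(¬timestamp_policy).
Premises 3, 4, 5, 8 do not contribute to this derivation.
So O(¬timestamp_policy) follows.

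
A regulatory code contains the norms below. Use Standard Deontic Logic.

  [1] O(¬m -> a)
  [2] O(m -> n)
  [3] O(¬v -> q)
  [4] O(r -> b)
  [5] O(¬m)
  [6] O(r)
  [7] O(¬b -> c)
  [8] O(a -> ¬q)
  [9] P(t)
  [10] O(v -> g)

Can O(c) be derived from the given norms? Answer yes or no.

Premise 7 is O(¬b -> c), but O(¬b) is not derivable from the premises, so it does not yield O(c).
No other premise forces O(c). An ideal world satisfying every premise can still have c false, so O(c) is not derivable.

No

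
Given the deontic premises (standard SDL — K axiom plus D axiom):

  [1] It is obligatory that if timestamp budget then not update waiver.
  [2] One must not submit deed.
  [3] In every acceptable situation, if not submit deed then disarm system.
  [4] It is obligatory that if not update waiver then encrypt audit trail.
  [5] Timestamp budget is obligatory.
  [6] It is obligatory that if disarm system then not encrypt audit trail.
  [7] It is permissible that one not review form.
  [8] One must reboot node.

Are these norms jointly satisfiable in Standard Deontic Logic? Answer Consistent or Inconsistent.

Premise 5 gives O(timestamp_budget).
Premise 1 is O(timestamp_budget → ¬update_waiver); since O(timestamp_budget), deontic closure gives O(¬update_waiver).
From O(¬update_waiver) and premise 4, O(¬update_waiver → encrypt_audit_trail), we obtain O(encrypt_audit_trail).
Premise 6, O(disarm_system → ¬encrypt_audit_trail), contraposes to O(encrypt_audit_trail → ¬disarm_system); with O(encrypt_audit_trail) we get O(¬disarm_system).
Premise 3, O(¬submit_deed → disarm_system), contraposes to O(¬disarm_system → submit_deed); with O(¬disarm_system) we get O(submit_deed).
But premise 2, F(submit_deed), means O(¬submit_deed).
We now have both O(submit_deed) and O(¬submit_deed) — submit_deed is simultaneously obligatory and forbidden, violating the D-axiom.

Inconsistent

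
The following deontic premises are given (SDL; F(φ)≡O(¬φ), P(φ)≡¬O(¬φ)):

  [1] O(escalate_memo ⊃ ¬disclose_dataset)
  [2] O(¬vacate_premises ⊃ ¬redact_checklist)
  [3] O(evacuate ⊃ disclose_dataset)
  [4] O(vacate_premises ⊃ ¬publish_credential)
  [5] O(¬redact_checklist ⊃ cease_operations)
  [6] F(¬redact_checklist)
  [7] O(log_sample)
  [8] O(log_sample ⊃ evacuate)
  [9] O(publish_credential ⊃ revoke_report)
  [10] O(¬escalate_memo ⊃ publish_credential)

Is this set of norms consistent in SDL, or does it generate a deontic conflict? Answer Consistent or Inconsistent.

Inconsistent

Premise 6, F(¬redact_checklist), is equivalent to O(redact_checklist).
Premise 2 is O(¬vacate_premises ⊃ ¬redact_checklist); contrapositively O(redact_checklist ⊃ vacate_premises). Since O(redact_checklist) holds, K gives O(vacate_premises).
Applying K to premise 4 (O(vacate_premises ⊃ ¬publish_credential)) and O(vacate_premises) yields O(¬publish_credential).
Premise 10 is O(¬escalate_memo ⊃ publish_credential); contrapositively O(¬publish_credential ⊃ escalate_memo). Since O(¬publish_credential) holds, K gives O(escalate_memo).
Applying K to premise 1 (O(escalate_memo ⊃ ¬disclose_dataset)) and O(escalate_memo) yields O(¬disclose_dataset).
Premise 3, O(evacuate ⊃ disclose_dataset), contraposes to O(¬disclose_dataset ⊃ ¬evacuate); with O(¬disclose_dataset) we get O(¬evacuate).
The contrapositive of premise 8 (O(log_sample ⊃ evacuate)) is O(¬evacuate ⊃ ¬log_sample), and O(¬evacuate) is already established, so O(¬log_sample).
Yet premise 7 states O(log_sample).
We now have both O(¬log_sample) and O(log_sample) — log_sample is simultaneously obligatory and forbidden, violating the D-axiom.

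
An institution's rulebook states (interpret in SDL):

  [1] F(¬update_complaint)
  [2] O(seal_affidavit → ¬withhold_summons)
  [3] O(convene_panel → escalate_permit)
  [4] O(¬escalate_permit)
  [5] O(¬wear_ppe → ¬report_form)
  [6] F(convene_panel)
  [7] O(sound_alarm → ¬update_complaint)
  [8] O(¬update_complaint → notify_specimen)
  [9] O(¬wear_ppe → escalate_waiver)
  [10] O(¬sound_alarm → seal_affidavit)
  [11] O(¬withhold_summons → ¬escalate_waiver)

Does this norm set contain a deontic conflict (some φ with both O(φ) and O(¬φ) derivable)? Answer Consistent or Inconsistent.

Premise 3 is O(convene_panel → escalate_permit), but O(convene_panel) is not derivable from the premises, so it does not yield O(escalate_permit).
So O(escalate_permit) is not derivable, and the apparent clash with O(¬escalate_permit) does not arise.
A world satisfying every obligation exists (e.g. convene_panel=false, escalate_permit=false, escalate_waiver=false, notify_specimen=false, report_form=false, seal_affidavit=true, sound_alarm=false, update_complaint=true, wear_ppe=true, withhold_summons=false); no atom is both obligatory and forbidden, so the set is consistent.

Consistent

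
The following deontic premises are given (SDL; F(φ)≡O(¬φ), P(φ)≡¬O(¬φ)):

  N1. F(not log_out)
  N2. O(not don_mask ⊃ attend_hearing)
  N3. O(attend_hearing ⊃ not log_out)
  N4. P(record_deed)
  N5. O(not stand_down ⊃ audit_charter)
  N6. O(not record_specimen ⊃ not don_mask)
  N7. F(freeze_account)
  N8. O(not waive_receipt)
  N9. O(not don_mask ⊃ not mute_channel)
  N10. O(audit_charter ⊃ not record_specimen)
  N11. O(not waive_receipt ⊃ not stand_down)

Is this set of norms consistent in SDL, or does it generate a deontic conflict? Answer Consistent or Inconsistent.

Inconsistent

Premise 1 is F(not log_out), i.e. O(log_out).
The contrapositive of premise 3 (O(attend_hearing ⊃ not log_out)) is O(log_out ⊃ not attend_hearing), and O(log_out) is already established, so O(not attend_hearing).
The contrapositive of premise 2 (O(not don_mask ⊃ attend_hearing)) is O(not attend_hearing ⊃ don_mask), and O(not attend_hearing) is already established, so O(don_mask).
Premise 6 is O(not record_specimen ⊃ not don_mask); contrapositively O(don_mask ⊃ record_specimen). Since O(don_mask) holds, K gives O(record_specimen).
Premise 10, O(audit_charter ⊃ not record_specimen), contraposes to O(record_specimen ⊃ not audit_charter); with O(record_specimen) we get O(not audit_charter).
Premise 5, O(not stand_down ⊃ audit_charter), contraposes to O(not audit_charter ⊃ stand_down); with O(not audit_charter) we get O(stand_down).
The contrapositive of premise 11 (O(not waive_receipt ⊃ not stand_down)) is O(stand_down ⊃ waive_receipt), and O(stand_down) is already established, so O(waive_receipt).
However, premise 8 gives O(not waive_receipt).
We now have both O(waive_receipt) and O(not waive_receipt) — waive_receipt is simultaneously obligatory and forbidden, violating the D-axiom.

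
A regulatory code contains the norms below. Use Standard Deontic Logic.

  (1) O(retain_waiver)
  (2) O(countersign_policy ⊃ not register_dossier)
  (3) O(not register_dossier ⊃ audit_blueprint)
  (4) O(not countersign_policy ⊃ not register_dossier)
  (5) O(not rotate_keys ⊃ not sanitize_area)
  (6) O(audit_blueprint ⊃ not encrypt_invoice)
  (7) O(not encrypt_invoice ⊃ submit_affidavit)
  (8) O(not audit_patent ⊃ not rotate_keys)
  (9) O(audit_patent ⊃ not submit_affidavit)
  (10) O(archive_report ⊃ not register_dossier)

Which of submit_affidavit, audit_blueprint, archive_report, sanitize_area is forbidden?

By case analysis on countersign_policy: premise 2 gives O(countersign_policy ⊃ not register_dossier) and premise 4 gives O(not countersign_policy ⊃ not register_dossier), so O(not register_dossier) either way.
Premise 3 is O(not register_dossier ⊃ audit_blueprint); since O(not register_dossier), deontic closure gives O(audit_blueprint).
Applying K to premise 6 (O(audit_blueprint ⊃ not encrypt_invoice)) and O(audit_blueprint) yields O(not encrypt_invoice).
From O(not encrypt_invoice) and premise 7, O(not encrypt_invoice ⊃ submit_affidavit), we obtain O(submit_affidavit).
Premise 9, O(audit_patent ⊃ not submit_affidavit), contraposes to O(submit_affidavit ⊃ not audit_patent); with O(submit_affidavit) we get O(not audit_patent).
From O(not audit_patent) and premise 8, O(not audit_patent ⊃ not rotate_keys), we obtain O(not rotate_keys).
Premise 5 is O(not rotate_keys ⊃ not sanitize_area); since O(not rotate_keys), deontic closure gives O(not sanitize_area).
So O(not sanitize_area) holds, i.e. sanitize_area is forbidden. None of the other listed options is forbidden under the premises.

sanitize_area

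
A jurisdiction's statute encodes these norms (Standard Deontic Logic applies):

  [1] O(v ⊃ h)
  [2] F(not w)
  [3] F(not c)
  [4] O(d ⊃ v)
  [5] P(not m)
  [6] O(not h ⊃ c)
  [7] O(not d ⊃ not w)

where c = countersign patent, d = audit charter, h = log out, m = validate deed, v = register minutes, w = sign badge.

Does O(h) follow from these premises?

Yes

Premise 2, F(not w), is equivalent to O(w).
Premise 7, O(not d ⊃ not w), contraposes to O(w ⊃ d); with O(w) we get O(d).
With premise 4, O(d ⊃ v), the K-axiom yields O(v).
With premise 1, O(v ⊃ h), the K-axiom yields O(h).
Premises 3, 5, 6 do not contribute to this derivation.
So O(h) follows.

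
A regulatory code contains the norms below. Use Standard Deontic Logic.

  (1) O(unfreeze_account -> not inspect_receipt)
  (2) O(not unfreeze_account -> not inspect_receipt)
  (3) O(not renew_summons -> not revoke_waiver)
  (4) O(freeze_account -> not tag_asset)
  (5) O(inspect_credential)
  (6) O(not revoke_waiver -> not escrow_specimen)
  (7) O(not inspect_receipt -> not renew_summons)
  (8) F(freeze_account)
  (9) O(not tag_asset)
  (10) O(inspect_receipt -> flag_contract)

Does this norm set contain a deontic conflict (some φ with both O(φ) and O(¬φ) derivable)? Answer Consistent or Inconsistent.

Premise 4 is O(freeze_account -> not tag_asset); even if O(not tag_asset) held, inferring O(freeze_account) would be affirming the consequent — invalid.
So O(freeze_account) is not derivable, and the apparent clash with O(not freeze_account) does not arise.
A world satisfying every obligation exists (e.g. escrow_specimen=false, flag_contract=false, freeze_account=false, inspect_credential=true, inspect_receipt=false, renew_summons=false, revoke_waiver=false, tag_asset=false, unfreeze_account=false); no atom is both obligatory and forbidden, so the set is consistent.

Consistent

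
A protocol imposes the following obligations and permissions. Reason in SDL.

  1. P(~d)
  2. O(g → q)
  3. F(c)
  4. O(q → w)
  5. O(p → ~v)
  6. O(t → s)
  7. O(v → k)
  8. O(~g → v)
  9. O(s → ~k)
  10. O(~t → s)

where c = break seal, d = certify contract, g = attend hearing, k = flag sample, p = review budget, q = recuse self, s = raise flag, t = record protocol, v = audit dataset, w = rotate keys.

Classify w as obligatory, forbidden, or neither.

By case analysis on t: premise 6 gives O(t → s) and premise 10 gives O(~t → s), so O(s) either way.
Applying K to premise 9 (O(s → ~k)) and O(s) yields O(~k).
Premise 7, O(v → k), contraposes to O(~k → ~v); with O(~k) we get O(~v).
Premise 8 is O(~g → v); contrapositively O(~v → g). Since O(~v) holds, K gives O(g).
Applying K to premise 2 (O(g → q)) and O(g) yields O(q).
Premise 4 is O(q → w); since O(q), deontic closure gives O(w).
Premises 1, 3, 5 do not contribute to this derivation.
Hence w is obligatory.

Obligatory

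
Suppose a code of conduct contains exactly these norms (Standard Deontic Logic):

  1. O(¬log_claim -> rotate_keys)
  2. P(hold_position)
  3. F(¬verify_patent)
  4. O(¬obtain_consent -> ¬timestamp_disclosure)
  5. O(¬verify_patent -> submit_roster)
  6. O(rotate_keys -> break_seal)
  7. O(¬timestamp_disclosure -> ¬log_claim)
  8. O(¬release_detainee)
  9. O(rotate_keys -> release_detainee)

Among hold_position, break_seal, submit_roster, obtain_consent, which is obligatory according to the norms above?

obtain_consent

From premise 8 we have O(¬release_detainee).
Premise 9, O(rotate_keys -> release_detainee), contraposes to O(¬release_detainee -> ¬rotate_keys); with O(¬release_detainee) we get O(¬rotate_keys).
The contrapositive of premise 1 (O(¬log_claim -> rotate_keys)) is O(¬rotate_keys -> log_claim), and O(¬rotate_keys) is already established, so O(log_claim).
The contrapositive of premise 7 (O(¬timestamp_disclosure -> ¬log_claim)) is O(log_claim -> timestamp_disclosure), and O(log_claim) is already established, so O(timestamp_disclosure).
Premise 4 is O(¬obtain_consent -> ¬timestamp_disclosure); contrapositively O(timestamp_disclosure -> obtain_consent). Since O(timestamp_disclosure) holds, K gives O(obtain_consent).
So O(obtain_consent) holds — obtain_consent is obligatory. None of the other listed options is made obligatory by any chain of premises.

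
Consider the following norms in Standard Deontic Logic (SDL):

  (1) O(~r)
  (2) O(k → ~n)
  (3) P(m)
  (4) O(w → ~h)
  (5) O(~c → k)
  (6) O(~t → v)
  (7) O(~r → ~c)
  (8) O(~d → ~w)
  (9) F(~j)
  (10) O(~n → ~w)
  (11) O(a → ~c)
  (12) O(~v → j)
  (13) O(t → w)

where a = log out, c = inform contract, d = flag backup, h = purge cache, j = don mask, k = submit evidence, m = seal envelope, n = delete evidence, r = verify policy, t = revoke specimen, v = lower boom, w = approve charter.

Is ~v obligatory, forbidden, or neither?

Forbidden

From premise 1 we have O(~r).
With premise 7, O(~r → ~c), the K-axiom yields O(~c).
With premise 5, O(~c → k), the K-axiom yields O(k).
From O(k) and premise 2, O(k → ~n), we obtain O(~n).
From O(~n) and premise 10, O(~n → ~w), we obtain O(~w).
The contrapositive of premise 13 (O(t → w)) is O(~w → ~t), and O(~w) is already established, so O(~t).
Applying K to premise 6 (O(~t → v)) and O(~t) yields O(v).
Premises 3, 4, 8, 9, 11, 12 do not contribute to this derivation.
Thus O(v), which is F(~v): ~v is forbidden.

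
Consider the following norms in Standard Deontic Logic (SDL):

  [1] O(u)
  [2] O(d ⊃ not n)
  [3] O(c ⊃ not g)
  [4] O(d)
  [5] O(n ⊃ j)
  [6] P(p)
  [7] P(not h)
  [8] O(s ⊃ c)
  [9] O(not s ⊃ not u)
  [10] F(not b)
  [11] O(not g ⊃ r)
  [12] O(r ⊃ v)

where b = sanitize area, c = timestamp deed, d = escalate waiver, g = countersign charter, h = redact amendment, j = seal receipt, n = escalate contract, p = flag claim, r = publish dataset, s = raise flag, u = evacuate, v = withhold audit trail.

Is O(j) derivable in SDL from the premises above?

Premise 5 is O(n ⊃ j), but O(n) is not derivable from the premises, so it does not yield O(j).
No other premise forces O(j). An ideal world satisfying every premise can still have j false, so O(j) is not derivable.

No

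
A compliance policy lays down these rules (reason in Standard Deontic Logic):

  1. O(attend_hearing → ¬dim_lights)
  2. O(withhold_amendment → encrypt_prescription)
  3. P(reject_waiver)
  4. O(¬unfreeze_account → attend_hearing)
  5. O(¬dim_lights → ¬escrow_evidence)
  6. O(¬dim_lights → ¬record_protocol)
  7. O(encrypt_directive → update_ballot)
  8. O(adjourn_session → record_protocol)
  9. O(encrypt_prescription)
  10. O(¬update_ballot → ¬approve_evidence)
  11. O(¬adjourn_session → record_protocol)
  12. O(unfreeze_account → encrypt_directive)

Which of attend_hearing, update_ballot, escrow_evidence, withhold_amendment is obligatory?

Premises 8 and 11 cover both cases: O(adjourn_session → record_protocol) and O(¬adjourn_session → record_protocol). Since adjourn_session ∨ ¬adjourn_session is a tautology, O(record_protocol) follows.
Premise 6, O(¬dim_lights → ¬record_protocol), contraposes to O(record_protocol → dim_lights); with O(record_protocol) we get O(dim_lights).
Premise 1, O(attend_hearing → ¬dim_lights), contraposes to O(dim_lights → ¬attend_hearing); with O(dim_lights) we get O(¬attend_hearing).
Premise 4, O(¬unfreeze_account → attend_hearing), contraposes to O(¬attend_hearing → unfreeze_account); with O(¬attend_hearing) we get O(unfreeze_account).
With premise 12, O(unfreeze_account → encrypt_directive), the K-axiom yields O(encrypt_directive).
With premise 7, O(encrypt_directive → update_ballot), the K-axiom yields O(update_ballot).
So O(update_ballot) holds — update_ballot is obligatory. None of the other listed options is made obligatory by any chain of premises.

update_ballot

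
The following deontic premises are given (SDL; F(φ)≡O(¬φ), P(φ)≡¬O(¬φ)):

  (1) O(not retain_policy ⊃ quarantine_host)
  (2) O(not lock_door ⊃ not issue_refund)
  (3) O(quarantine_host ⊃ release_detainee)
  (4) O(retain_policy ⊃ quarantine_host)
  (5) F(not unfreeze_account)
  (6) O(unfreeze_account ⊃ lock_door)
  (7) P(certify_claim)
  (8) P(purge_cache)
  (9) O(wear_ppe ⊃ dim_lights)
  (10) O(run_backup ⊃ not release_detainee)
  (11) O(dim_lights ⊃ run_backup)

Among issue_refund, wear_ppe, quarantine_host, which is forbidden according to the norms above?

Premises 1 and 4 cover both cases: O(not retain_policy ⊃ quarantine_host) and O(retain_policy ⊃ quarantine_host). Since not retain_policy ∨ retain_policy is a tautology, O(quarantine_host) follows.
Applying K to premise 3 (O(quarantine_host ⊃ release_detainee)) and O(quarantine_host) yields O(release_detainee).
The contrapositive of premise 10 (O(run_backup ⊃ not release_detainee)) is O(release_detainee ⊃ not run_backup), and O(release_detainee) is already established, so O(not run_backup).
The contrapositive of premise 11 (O(dim_lights ⊃ run_backup)) is O(not run_backup ⊃ not dim_lights), and O(not run_backup) is already established, so O(not dim_lights).
Premise 9, O(wear_ppe ⊃ dim_lights), contraposes to O(not dim_lights ⊃ not wear_ppe); with O(not dim_lights) we get O(not wear_ppe).
So O(not wear_ppe) holds, i.e. wear_ppe is forbidden. None of the other listed options is forbidden under the premises.

wear_ppe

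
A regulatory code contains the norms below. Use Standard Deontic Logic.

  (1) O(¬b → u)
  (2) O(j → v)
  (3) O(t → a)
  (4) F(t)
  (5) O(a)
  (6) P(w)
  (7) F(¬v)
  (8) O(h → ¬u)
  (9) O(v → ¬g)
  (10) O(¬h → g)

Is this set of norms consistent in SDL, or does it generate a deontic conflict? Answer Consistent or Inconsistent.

Premise 3 is O(t → a); even if O(a) held, inferring O(t) would be affirming the consequent — invalid.
So O(t) is not derivable, and the apparent clash with O(¬t) does not arise.
A world satisfying every obligation exists (e.g. a=true, b=true, g=false, h=true, j=false, t=false, u=false, v=true, w=false); no atom is both obligatory and forbidden, so the set is consistent.

Consistent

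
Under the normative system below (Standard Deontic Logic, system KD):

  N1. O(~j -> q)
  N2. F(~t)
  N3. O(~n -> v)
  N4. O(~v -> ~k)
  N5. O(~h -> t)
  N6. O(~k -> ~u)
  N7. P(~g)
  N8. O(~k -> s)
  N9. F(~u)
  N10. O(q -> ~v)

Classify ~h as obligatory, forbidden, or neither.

Neither

Premise 5 is O(~h -> t); even if O(t) held, inferring O(~h) would be affirming the consequent — invalid.
No premise or chain of K-axiom applications forces O(~h), and none forces O(h). So ~h is neither obligatory nor forbidden under these norms.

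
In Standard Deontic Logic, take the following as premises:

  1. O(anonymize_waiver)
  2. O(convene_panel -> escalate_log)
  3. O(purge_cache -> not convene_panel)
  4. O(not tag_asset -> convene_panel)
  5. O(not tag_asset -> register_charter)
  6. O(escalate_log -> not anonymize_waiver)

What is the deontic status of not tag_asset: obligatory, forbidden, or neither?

Forbidden

From premise 1 we have O(anonymize_waiver).
Premise 6, O(escalate_log -> not anonymize_waiver), contraposes to O(anonymize_waiver -> not escalate_log); with O(anonymize_waiver) we get O(not escalate_log).
Premise 2 is O(convene_panel -> escalate_log); contrapositively O(not escalate_log -> not convene_panel). Since O(not escalate_log) holds, K gives O(not convene_panel).
The contrapositive of premise 4 (O(not tag_asset -> convene_panel)) is O(not convene_panel -> tag_asset), and O(not convene_panel) is already established, so O(tag_asset).
Premises 3, 5 do not contribute to this derivation.
Thus O(tag_asset), which is F(not tag_asset): not tag_asset is forbidden.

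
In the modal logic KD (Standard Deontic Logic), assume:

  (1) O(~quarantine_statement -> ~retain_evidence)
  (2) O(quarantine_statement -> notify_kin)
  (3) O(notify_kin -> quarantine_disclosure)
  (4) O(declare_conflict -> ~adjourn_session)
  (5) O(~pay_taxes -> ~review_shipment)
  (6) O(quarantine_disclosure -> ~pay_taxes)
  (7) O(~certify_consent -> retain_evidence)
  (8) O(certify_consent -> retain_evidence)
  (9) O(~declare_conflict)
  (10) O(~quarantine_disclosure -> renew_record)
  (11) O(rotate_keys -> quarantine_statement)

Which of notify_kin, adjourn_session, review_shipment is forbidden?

review_shipment

Premises 7 and 8 cover both cases: O(~certify_consent -> retain_evidence) and O(certify_consent -> retain_evidence). Since ~certify_consent ∨ certify_consent is a tautology, O(retain_evidence) follows.
Premise 1 is O(~quarantine_statement -> ~retain_evidence); contrapositively O(retain_evidence -> quarantine_statement). Since O(retain_evidence) holds, K gives O(quarantine_statement).
Premise 2 is O(quarantine_statement -> notify_kin); since O(quarantine_statement), deontic closure gives O(notify_kin).
Applying K to premise 3 (O(notify_kin -> quarantine_disclosure)) and O(notify_kin) yields O(quarantine_disclosure).
From O(quarantine_disclosure) and premise 6, O(quarantine_disclosure -> ~pay_taxes), we obtain O(~pay_taxes).
From O(~pay_taxes) and premise 5, O(~pay_taxes -> ~review_shipment), we obtain O(~review_shipment).
So O(~review_shipment) holds, i.e. review_shipment is forbidden. None of the other listed options is forbidden under the premises.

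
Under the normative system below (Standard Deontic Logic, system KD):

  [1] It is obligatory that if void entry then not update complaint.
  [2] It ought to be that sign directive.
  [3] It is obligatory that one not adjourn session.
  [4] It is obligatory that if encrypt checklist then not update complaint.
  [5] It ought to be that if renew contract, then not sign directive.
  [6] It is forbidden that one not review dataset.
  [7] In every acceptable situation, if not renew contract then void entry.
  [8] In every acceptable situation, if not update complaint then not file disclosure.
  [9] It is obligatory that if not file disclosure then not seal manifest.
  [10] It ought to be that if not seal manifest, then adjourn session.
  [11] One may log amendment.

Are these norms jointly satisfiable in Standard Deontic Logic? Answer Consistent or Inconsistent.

Inconsistent

Premise 2 states O(sign_directive) outright.
Premise 5, O(renew_contract → ¬sign_directive), contraposes to O(sign_directive → ¬renew_contract); with O(sign_directive) we get O(¬renew_contract).
With premise 7, O(¬renew_contract → void_entry), the K-axiom yields O(void_entry).
Premise 1 is O(void_entry → ¬update_complaint); since O(void_entry), deontic closure gives O(¬update_complaint).
Applying K to premise 8 (O(¬update_complaint → ¬file_disclosure)) and O(¬update_complaint) yields O(¬file_disclosure).
Applying K to premise 9 (O(¬file_disclosure → ¬seal_manifest)) and O(¬file_disclosure) yields O(¬seal_manifest).
With premise 10, O(¬seal_manifest → adjourn_session), the K-axiom yields O(adjourn_session).
Yet premise 3 states O(¬adjourn_session).
We now have both O(adjourn_session) and O(¬adjourn_session) — adjourn_session is simultaneously obligatory and forbidden, violating the D-axiom.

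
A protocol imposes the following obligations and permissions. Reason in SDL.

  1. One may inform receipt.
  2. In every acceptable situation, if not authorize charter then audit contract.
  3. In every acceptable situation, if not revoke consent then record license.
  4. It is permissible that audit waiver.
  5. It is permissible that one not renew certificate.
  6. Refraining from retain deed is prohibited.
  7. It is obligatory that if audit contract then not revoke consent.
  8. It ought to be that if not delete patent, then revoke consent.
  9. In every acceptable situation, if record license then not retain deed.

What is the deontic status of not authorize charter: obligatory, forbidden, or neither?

Premise 6, F(¬retain_deed), is equivalent to O(retain_deed).
Premise 9 is O(record_license → ¬retain_deed); contrapositively O(retain_deed → ¬record_license). Since O(retain_deed) holds, K gives O(¬record_license).
The contrapositive of premise 3 (O(¬revoke_consent → record_license)) is O(¬record_license → revoke_consent), and O(¬record_license) is already established, so O(revoke_consent).
Premise 7, O(audit_contract → ¬revoke_consent), contraposes to O(revoke_consent → ¬audit_contract); with O(revoke_consent) we get O(¬audit_contract).
The contrapositive of premise 2 (O(¬authorize_charter → audit_contract)) is O(¬audit_contract → authorize_charter), and O(¬audit_contract) is already established, so O(authorize_charter).
Premises 1, 4, 5, 8 do not contribute to this derivation.
Thus O(authorize_charter), which is F(¬authorize_charter): ¬authorize_charter is forbidden.

Forbidden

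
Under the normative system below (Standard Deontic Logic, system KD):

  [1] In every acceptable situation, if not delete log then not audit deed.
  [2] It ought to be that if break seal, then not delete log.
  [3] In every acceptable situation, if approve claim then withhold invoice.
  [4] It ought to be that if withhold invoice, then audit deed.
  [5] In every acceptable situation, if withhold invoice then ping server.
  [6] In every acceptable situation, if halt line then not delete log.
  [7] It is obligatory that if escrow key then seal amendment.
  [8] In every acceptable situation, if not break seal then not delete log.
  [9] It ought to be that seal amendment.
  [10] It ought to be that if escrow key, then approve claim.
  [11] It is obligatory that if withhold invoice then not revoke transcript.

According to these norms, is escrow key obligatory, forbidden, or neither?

By case analysis on break_seal: premise 2 gives O(break_seal → ¬delete_log) and premise 8 gives O(¬break_seal → ¬delete_log), so O(¬delete_log) either way.
Applying K to premise 1 (O(¬delete_log → ¬audit_deed)) and O(¬delete_log) yields O(¬audit_deed).
Premise 4 is O(withhold_invoice → audit_deed); contrapositively O(¬audit_deed → ¬withhold_invoice). Since O(¬audit_deed) holds, K gives O(¬withhold_invoice).
Premise 3, O(approve_claim → withhold_invoice), contraposes to O(¬withhold_invoice → ¬approve_claim); with O(¬withhold_invoice) we get O(¬approve_claim).
Premise 10 is O(escrow_key → approve_claim); contrapositively O(¬approve_claim → ¬escrow_key). Since O(¬approve_claim) holds, K gives O(¬escrow_key).
Premises 5, 6, 7, 9, 11 do not contribute to this derivation.
Thus O(¬escrow_key), which is F(escrow_key): escrow_key is forbidden.

Forbidden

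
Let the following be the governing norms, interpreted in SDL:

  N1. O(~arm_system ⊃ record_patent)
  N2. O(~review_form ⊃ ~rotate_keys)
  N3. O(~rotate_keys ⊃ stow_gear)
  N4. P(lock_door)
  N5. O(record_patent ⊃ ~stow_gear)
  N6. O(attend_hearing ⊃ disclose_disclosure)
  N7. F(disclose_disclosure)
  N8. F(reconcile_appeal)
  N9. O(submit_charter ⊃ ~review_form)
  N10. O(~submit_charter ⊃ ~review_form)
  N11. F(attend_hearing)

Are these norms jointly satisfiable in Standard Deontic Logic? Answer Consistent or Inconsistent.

Consistent

Premise 6 is O(attend_hearing ⊃ disclose_disclosure), but O(attend_hearing) is not derivable from the premises, so it does not yield O(disclose_disclosure).
So O(disclose_disclosure) is not derivable, and the apparent clash with O(~disclose_disclosure) does not arise.
A world satisfying every obligation exists (e.g. arm_system=true, attend_hearing=false, disclose_disclosure=false, lock_door=false, reconcile_appeal=false, record_patent=false, review_form=false, rotate_keys=false, stow_gear=true, submit_charter=false); no atom is both obligatory and forbidden, so the set is consistent.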